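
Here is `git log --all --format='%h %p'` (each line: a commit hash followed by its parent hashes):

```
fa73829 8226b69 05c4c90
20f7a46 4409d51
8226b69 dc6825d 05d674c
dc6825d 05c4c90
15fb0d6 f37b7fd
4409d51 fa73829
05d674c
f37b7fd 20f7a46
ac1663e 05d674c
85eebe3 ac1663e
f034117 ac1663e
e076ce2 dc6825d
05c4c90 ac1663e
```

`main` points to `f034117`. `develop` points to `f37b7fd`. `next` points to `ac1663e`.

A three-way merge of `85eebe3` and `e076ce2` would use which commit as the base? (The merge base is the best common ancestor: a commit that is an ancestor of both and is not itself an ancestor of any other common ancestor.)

Ancestors of 85eebe3: {05d674c, 85eebe3, ac1663e}.
Ancestors of e076ce2: {05c4c90, 05d674c, ac1663e, dc6825d, e076ce2}.
Common ancestors: {05d674c, ac1663e}.
Among these, ac1663e is not an ancestor of any other common ancestor — it is the merge base.

ac1663e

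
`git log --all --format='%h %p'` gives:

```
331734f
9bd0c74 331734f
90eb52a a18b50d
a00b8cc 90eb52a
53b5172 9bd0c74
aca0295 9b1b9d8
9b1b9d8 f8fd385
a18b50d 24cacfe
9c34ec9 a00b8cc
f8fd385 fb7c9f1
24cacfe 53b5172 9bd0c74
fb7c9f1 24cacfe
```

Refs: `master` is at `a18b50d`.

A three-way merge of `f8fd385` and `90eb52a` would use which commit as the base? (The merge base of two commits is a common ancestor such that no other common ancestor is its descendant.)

24cacfe

Ancestors of f8fd385: {24cacfe, 331734f, 53b5172, 9bd0c74, f8fd385, fb7c9f1}.
Ancestors of 90eb52a: {24cacfe, 331734f, 53b5172, 90eb52a, 9bd0c74, a18b50d}.
Common ancestors: {24cacfe, 331734f, 53b5172, 9bd0c74}.
Among these, 24cacfe is not an ancestor of any other common ancestor — it is the merge base.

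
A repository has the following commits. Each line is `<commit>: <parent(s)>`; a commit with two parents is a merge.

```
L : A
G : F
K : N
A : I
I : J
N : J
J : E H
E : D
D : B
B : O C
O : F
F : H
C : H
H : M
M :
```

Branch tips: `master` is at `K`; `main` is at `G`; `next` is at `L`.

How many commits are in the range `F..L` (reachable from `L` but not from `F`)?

9

Reachable from L: {A, B, C, D, E, F, H, I, J, L, M, O}.
Reachable from F: {F, H, M}.
In L's history but not F's: {A, B, C, D, E, I, J, L, O} — 9 commits.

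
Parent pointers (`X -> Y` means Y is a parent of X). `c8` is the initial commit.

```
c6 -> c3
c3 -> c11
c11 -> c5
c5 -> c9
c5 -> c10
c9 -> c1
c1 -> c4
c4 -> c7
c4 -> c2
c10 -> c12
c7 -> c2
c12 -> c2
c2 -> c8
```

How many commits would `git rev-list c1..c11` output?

5

Reachable from c11: {c1, c10, c11, c12, c2, c4, c5, c7, c8, c9}.
Reachable from c1: {c1, c2, c4, c7, c8}.
In c11's history but not c1's: {c10, c11, c12, c5, c9} — 5 commits.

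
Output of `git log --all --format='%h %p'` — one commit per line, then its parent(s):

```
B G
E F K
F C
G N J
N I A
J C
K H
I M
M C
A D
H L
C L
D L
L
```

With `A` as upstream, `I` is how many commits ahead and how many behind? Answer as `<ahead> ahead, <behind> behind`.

3 ahead, 2 behind

Reachable from I: {C, I, L, M}.
Reachable from A: {A, D, L}.
Only in I's history (ahead): {C, I, M} — 3.
Only in A's history (behind): {A, D} — 2.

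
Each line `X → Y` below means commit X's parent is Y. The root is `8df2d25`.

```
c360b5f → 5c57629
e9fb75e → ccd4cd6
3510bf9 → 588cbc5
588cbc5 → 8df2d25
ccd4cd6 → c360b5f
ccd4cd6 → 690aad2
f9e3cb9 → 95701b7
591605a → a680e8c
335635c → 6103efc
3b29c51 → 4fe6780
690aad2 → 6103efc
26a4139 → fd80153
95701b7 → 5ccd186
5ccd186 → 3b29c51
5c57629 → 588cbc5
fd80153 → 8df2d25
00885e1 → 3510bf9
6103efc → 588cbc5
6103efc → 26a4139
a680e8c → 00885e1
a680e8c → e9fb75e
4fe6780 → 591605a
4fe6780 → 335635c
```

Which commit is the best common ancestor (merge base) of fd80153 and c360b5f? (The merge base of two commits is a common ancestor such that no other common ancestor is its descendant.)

Ancestors of fd80153: {8df2d25, fd80153}.
Ancestors of c360b5f: {588cbc5, 5c57629, 8df2d25, c360b5f}.
Common ancestors: {8df2d25}.
The only common ancestor is 8df2d25, so it is the merge base.

8df2d25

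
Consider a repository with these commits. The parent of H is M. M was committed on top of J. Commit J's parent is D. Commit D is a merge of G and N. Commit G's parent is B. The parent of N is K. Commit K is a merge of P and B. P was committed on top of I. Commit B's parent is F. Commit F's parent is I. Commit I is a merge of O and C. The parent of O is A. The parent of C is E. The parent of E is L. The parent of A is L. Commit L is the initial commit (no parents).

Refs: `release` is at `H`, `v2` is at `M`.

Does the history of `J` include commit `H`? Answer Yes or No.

No

Ancestors of J: {A, B, C, D, E, F, G, I, J, K, L, N, O, P}.
H is not in that set, so it is not an ancestor of J.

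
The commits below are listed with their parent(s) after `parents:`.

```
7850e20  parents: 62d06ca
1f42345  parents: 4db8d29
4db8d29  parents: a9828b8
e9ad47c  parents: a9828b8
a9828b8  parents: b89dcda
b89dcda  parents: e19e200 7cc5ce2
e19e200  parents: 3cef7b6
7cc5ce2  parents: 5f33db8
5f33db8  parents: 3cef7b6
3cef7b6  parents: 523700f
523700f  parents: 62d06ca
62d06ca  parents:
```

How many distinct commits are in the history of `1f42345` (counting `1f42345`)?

10

Walking parent pointers from 1f42345: reachable set = {1f42345, 3cef7b6, 4db8d29, 523700f, 5f33db8, 62d06ca, 7cc5ce2, a9828b8, b89dcda, e19e200}.
That is 10 commits.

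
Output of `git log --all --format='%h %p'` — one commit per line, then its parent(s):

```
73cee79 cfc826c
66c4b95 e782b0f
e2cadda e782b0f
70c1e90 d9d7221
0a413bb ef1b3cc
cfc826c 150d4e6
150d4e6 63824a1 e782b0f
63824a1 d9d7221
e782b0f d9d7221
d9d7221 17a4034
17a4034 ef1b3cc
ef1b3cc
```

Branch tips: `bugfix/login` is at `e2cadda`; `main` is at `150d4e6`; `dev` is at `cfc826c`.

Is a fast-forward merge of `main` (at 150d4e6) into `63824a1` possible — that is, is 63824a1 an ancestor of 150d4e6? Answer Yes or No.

Yes

A fast-forward from 63824a1 to 150d4e6 is possible iff 63824a1 is an ancestor of 150d4e6.
Ancestors of 150d4e6: {150d4e6, 17a4034, 63824a1, d9d7221, e782b0f, ef1b3cc}.
63824a1 is among them, so fast-forward is possible.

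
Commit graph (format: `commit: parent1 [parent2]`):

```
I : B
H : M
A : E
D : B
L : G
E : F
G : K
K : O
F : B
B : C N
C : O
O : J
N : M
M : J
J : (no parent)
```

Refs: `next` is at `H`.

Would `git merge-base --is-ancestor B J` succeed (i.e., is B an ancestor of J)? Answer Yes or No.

Ancestors of J: {J}.
B is not in that set, so it is not an ancestor of J.

No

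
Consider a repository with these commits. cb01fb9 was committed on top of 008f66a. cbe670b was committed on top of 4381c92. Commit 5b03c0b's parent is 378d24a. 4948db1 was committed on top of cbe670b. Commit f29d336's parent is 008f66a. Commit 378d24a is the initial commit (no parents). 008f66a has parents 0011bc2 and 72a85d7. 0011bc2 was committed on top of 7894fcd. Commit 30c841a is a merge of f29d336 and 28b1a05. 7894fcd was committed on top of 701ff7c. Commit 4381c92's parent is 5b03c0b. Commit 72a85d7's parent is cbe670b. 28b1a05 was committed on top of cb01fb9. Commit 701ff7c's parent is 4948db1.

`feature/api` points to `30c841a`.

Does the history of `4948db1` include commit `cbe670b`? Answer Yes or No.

Yes

Ancestors of 4948db1 (commits reachable by following parents): {378d24a, 4381c92, 4948db1, 5b03c0b, cbe670b}.
cbe670b is in that set, so it is an ancestor of 4948db1.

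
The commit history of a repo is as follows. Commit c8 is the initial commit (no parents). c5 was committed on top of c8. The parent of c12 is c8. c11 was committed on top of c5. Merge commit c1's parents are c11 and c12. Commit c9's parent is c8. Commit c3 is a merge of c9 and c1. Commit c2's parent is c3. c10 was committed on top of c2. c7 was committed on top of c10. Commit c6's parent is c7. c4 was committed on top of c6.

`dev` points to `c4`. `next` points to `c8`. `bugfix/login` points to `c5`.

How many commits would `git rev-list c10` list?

Walking parent pointers from c10: reachable set = {c1, c10, c11, c12, c2, c3, c5, c8, c9}.
That is 9 commits.

9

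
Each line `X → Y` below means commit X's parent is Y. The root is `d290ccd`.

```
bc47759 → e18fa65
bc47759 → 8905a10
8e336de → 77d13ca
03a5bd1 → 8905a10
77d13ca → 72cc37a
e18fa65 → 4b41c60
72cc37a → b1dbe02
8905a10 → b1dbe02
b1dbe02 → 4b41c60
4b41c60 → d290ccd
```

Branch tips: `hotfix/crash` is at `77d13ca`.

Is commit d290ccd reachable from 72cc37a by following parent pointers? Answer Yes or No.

Ancestors of 72cc37a (commits reachable by following parents): {4b41c60, 72cc37a, b1dbe02, d290ccd}.
d290ccd is in that set, so it is an ancestor of 72cc37a.

Yes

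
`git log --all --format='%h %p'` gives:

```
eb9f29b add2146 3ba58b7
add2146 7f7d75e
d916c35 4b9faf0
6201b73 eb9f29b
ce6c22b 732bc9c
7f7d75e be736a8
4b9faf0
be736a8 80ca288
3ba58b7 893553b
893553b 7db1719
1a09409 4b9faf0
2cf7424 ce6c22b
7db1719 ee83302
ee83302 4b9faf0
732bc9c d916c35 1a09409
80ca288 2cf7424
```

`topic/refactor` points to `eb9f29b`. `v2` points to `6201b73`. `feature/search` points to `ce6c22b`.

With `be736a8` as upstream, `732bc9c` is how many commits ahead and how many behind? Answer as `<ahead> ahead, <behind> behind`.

0 ahead, 4 behind

Reachable from 732bc9c: {1a09409, 4b9faf0, 732bc9c, d916c35}.
Reachable from be736a8: {1a09409, 2cf7424, 4b9faf0, 732bc9c, 80ca288, be736a8, ce6c22b, d916c35}.
Only in 732bc9c's history (ahead): {} — 0.
Only in be736a8's history (behind): {2cf7424, 80ca288, be736a8, ce6c22b} — 4.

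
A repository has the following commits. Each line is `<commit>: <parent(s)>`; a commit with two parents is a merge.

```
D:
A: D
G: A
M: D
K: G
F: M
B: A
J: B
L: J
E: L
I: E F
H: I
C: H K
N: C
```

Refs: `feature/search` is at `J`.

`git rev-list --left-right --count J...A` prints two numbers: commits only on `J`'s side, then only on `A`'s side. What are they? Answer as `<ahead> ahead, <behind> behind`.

2 ahead, 0 behind

Reachable from J: {A, B, D, J}.
Reachable from A: {A, D}.
Only in J's history (ahead): {B, J} — 2.
Only in A's history (behind): {} — 0.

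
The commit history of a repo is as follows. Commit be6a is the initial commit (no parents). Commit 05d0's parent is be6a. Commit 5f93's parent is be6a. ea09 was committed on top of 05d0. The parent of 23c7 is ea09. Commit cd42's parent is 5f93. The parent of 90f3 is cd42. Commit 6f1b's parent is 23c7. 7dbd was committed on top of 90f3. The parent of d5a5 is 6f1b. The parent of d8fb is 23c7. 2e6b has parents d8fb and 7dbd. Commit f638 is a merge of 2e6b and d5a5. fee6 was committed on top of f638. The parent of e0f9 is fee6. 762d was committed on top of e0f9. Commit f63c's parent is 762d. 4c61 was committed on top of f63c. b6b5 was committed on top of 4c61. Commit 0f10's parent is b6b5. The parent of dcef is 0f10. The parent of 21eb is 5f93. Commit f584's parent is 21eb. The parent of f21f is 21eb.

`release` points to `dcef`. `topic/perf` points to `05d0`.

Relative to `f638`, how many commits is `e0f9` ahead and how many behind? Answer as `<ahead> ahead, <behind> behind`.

2 ahead, 0 behind

Reachable from e0f9: {05d0, 23c7, 2e6b, 5f93, 6f1b, 7dbd, 90f3, be6a, cd42, d5a5, d8fb, e0f9, ea09, f638, fee6}.
Reachable from f638: {05d0, 23c7, 2e6b, 5f93, 6f1b, 7dbd, 90f3, be6a, cd42, d5a5, d8fb, ea09, f638}.
Only in e0f9's history (ahead): {e0f9, fee6} — 2.
Only in f638's history (behind): {} — 0.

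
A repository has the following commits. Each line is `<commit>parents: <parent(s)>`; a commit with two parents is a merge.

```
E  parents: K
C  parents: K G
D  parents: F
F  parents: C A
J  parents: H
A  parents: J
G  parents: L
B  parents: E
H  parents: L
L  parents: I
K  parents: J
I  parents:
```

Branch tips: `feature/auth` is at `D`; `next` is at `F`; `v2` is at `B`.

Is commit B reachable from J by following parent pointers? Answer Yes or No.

No

Ancestors of J: {H, I, J, L}.
B is not in that set, so it is not an ancestor of J.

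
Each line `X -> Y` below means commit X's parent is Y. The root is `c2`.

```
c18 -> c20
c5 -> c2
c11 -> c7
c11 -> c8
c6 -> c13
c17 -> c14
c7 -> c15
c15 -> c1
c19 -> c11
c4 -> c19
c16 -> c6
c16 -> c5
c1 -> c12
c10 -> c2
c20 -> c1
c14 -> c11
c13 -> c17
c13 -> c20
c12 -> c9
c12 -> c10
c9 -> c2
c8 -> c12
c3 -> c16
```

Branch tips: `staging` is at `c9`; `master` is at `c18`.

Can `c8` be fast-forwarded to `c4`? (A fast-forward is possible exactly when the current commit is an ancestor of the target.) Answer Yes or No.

A fast-forward from c8 to c4 is possible iff c8 is an ancestor of c4.
Ancestors of c4: {c1, c10, c11, c12, c15, c19, c2, c4, c7, c8, c9}.
c8 is among them, so fast-forward is possible.

Yes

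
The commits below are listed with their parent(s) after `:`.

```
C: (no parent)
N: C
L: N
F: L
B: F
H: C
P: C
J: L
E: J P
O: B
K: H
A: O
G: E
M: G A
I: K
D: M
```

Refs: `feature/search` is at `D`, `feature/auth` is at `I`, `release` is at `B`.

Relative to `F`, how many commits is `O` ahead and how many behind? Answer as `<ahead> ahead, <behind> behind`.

Reachable from O: {B, C, F, L, N, O}.
Reachable from F: {C, F, L, N}.
Only in O's history (ahead): {B, O} — 2.
Only in F's history (behind): {} — 0.

2 ahead, 0 behind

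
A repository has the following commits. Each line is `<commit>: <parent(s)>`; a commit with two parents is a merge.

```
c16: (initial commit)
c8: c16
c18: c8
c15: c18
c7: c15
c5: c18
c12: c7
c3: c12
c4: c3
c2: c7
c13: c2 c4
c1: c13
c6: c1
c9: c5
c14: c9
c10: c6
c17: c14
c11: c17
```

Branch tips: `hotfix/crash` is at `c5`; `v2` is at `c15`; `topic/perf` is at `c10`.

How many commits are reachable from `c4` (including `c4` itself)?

Walking parent pointers from c4: reachable set = {c12, c15, c16, c18, c3, c4, c7, c8}.
That is 8 commits.

8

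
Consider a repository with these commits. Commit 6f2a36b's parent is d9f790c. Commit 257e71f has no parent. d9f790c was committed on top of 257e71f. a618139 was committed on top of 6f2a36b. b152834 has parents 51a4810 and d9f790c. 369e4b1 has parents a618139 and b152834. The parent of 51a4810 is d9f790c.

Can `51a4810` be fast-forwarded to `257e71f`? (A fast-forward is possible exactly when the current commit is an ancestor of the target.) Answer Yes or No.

No

A fast-forward from 51a4810 to 257e71f is possible iff 51a4810 is an ancestor of 257e71f.
Ancestors of 257e71f: {257e71f}.
51a4810 is not among them, so fast-forward is not possible.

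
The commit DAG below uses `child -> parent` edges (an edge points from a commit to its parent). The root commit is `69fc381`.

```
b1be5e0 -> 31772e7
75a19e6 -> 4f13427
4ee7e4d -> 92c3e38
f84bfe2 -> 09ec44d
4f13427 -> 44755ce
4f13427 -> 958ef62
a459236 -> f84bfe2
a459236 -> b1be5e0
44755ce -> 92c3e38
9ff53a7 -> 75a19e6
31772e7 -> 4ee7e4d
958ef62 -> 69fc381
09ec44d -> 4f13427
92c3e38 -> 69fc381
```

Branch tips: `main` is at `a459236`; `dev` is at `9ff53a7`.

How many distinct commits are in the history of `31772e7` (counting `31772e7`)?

Walking parent pointers from 31772e7: reachable set = {31772e7, 4ee7e4d, 69fc381, 92c3e38}.
That is 4 commits.

4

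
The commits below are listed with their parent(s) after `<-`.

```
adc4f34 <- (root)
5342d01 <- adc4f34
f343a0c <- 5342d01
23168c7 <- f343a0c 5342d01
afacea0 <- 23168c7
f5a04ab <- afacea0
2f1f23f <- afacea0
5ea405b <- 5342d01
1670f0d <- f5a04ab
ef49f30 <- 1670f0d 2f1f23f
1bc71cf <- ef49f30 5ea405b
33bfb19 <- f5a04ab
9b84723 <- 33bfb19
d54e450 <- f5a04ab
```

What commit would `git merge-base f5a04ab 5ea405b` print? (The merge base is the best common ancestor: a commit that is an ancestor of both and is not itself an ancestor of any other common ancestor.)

5342d01

Ancestors of f5a04ab: {23168c7, 5342d01, adc4f34, afacea0, f343a0c, f5a04ab}.
Ancestors of 5ea405b: {5342d01, 5ea405b, adc4f34}.
Common ancestors: {5342d01, adc4f34}.
Among these, 5342d01 is not an ancestor of any other common ancestor — it is the merge base.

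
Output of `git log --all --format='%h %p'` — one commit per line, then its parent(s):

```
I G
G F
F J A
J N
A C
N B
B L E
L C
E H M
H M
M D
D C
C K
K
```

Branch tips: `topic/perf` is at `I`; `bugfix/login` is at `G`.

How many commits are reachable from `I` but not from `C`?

Reachable from I: {A, B, C, D, E, F, G, H, I, J, K, L, M, N}.
Reachable from C: {C, K}.
In I's history but not C's: {A, B, D, E, F, G, H, I, J, L, M, N} — 12 commits.

12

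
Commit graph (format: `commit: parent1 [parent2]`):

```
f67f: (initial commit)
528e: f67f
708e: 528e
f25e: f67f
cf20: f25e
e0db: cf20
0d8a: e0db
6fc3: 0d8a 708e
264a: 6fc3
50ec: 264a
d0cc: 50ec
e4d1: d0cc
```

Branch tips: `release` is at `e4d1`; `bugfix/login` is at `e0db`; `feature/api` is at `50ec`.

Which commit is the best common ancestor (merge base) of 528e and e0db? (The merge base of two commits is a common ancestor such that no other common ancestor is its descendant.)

f67f

Ancestors of 528e: {528e, f67f}.
Ancestors of e0db: {cf20, e0db, f25e, f67f}.
Common ancestors: {f67f}.
The only common ancestor is f67f, so it is the merge base.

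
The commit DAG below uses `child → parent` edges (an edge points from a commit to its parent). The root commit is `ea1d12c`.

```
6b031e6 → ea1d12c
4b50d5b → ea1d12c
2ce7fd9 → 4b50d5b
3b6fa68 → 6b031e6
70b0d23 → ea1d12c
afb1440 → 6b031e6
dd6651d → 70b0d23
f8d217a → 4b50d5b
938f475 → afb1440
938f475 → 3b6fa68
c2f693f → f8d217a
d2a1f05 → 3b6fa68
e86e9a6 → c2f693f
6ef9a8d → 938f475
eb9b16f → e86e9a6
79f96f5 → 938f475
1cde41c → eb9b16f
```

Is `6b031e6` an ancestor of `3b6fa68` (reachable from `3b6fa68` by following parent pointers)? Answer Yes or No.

Yes

Ancestors of 3b6fa68 (commits reachable by following parents): {3b6fa68, 6b031e6, ea1d12c}.
6b031e6 is in that set, so it is an ancestor of 3b6fa68.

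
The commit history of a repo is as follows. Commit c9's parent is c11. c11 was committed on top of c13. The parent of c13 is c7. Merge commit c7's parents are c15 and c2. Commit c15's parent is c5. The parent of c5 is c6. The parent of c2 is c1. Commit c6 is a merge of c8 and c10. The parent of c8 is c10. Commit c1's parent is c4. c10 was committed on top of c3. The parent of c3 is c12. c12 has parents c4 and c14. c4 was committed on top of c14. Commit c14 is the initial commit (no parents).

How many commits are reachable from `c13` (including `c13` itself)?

Walking parent pointers from c13: reachable set = {c1, c10, c12, c13, c14, c15, c2, c3, c4, c5, c6, c7, c8}.
That is 13 commits.

13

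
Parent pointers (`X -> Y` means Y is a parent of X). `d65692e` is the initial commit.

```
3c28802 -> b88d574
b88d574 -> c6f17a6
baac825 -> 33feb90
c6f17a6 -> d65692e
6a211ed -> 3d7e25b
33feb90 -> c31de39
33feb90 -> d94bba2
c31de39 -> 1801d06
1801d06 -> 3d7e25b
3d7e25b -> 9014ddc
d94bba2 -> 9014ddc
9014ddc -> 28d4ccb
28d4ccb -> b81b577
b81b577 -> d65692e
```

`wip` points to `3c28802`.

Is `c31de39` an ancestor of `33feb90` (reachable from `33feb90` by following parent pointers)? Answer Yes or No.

Ancestors of 33feb90 (commits reachable by following parents): {1801d06, 28d4ccb, 33feb90, 3d7e25b, 9014ddc, b81b577, c31de39, d65692e, d94bba2}.
c31de39 is in that set, so it is an ancestor of 33feb90.

Yes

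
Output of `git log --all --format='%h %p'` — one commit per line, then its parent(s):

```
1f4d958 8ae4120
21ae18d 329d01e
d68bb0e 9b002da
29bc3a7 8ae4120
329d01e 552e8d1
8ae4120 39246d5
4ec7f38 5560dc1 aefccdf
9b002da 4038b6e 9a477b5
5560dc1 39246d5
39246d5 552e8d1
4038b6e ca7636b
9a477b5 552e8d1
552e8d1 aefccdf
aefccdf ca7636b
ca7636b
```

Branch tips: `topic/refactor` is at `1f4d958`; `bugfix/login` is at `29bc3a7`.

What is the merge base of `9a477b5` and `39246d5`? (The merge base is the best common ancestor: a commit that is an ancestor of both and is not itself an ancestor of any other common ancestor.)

552e8d1

Ancestors of 9a477b5: {552e8d1, 9a477b5, aefccdf, ca7636b}.
Ancestors of 39246d5: {39246d5, 552e8d1, aefccdf, ca7636b}.
Common ancestors: {552e8d1, aefccdf, ca7636b}.
Among these, 552e8d1 is not an ancestor of any other common ancestor — it is the merge base.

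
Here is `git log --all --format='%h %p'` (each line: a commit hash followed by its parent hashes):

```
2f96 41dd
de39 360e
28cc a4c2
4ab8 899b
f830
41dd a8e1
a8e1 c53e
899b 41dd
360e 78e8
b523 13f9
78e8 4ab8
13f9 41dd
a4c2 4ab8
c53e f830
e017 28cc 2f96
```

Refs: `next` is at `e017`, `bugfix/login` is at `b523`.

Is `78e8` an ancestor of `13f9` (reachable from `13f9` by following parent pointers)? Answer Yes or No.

Ancestors of 13f9: {13f9, 41dd, a8e1, c53e, f830}.
78e8 is not in that set, so it is not an ancestor of 13f9.

No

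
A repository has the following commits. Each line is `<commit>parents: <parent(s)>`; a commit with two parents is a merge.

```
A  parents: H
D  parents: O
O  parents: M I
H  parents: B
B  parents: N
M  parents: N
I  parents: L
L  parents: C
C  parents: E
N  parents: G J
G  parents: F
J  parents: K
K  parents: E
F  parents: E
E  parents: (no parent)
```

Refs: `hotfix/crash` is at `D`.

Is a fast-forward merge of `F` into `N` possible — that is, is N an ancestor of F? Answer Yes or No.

No

A fast-forward from N to F is possible iff N is an ancestor of F.
Ancestors of F: {E, F}.
N is not among them, so fast-forward is not possible.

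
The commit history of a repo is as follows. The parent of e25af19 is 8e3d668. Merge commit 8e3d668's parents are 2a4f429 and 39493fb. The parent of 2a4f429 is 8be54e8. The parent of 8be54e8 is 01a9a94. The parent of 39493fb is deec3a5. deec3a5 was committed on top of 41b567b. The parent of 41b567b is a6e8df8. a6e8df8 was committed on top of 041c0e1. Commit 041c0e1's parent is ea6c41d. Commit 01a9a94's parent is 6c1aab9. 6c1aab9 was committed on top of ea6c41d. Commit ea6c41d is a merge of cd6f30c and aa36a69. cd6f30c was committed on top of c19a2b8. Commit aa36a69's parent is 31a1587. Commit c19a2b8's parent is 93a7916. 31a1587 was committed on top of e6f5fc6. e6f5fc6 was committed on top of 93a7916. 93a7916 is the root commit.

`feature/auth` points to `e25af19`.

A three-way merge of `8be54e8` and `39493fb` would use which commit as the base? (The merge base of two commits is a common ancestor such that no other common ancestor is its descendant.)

ea6c41d

Ancestors of 8be54e8: {01a9a94, 31a1587, 6c1aab9, 8be54e8, 93a7916, aa36a69, c19a2b8, cd6f30c, e6f5fc6, ea6c41d}.
Ancestors of 39493fb: {041c0e1, 31a1587, 39493fb, 41b567b, 93a7916, a6e8df8, aa36a69, c19a2b8, cd6f30c, deec3a5, e6f5fc6, ea6c41d}.
Common ancestors: {31a1587, 93a7916, aa36a69, c19a2b8, cd6f30c, e6f5fc6, ea6c41d}.
Among these, ea6c41d is not an ancestor of any other common ancestor — it is the merge base.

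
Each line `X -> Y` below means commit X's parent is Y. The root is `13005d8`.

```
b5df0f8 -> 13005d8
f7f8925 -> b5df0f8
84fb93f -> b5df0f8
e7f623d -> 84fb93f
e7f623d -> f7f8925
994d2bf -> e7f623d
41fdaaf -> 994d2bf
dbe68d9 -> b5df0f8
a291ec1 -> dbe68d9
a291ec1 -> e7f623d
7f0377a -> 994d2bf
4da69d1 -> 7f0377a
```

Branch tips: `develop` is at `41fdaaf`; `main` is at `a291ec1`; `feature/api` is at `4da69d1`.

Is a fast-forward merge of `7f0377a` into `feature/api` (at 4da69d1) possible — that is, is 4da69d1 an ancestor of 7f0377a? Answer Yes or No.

A fast-forward from 4da69d1 to 7f0377a is possible iff 4da69d1 is an ancestor of 7f0377a.
Ancestors of 7f0377a: {13005d8, 7f0377a, 84fb93f, 994d2bf, b5df0f8, e7f623d, f7f8925}.
4da69d1 is not among them, so fast-forward is not possible.

No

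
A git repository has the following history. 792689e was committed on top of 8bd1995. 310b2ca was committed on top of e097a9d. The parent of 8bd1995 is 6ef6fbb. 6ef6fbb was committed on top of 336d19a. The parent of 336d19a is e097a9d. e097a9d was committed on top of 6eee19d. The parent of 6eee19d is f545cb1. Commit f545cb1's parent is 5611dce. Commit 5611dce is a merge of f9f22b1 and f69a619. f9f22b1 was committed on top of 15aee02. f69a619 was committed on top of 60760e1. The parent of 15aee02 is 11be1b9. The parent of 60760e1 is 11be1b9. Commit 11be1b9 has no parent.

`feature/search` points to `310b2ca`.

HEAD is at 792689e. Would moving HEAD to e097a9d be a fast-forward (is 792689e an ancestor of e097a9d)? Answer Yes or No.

A fast-forward from 792689e to e097a9d is possible iff 792689e is an ancestor of e097a9d.
Ancestors of e097a9d: {11be1b9, 15aee02, 5611dce, 60760e1, 6eee19d, e097a9d, f545cb1, f69a619, f9f22b1}.
792689e is not among them, so fast-forward is not possible.

No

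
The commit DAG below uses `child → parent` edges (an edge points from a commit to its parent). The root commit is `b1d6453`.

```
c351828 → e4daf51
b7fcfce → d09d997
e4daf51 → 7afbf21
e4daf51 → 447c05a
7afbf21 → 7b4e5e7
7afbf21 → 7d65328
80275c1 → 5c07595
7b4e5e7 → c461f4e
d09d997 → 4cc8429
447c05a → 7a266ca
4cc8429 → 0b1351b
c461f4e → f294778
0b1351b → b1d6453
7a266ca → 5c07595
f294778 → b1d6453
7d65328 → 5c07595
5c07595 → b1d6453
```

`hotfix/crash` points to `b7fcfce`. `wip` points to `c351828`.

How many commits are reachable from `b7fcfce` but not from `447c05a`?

4

Reachable from b7fcfce: {0b1351b, 4cc8429, b1d6453, b7fcfce, d09d997}.
Reachable from 447c05a: {447c05a, 5c07595, 7a266ca, b1d6453}.
In b7fcfce's history but not 447c05a's: {0b1351b, 4cc8429, b7fcfce, d09d997} — 4 commits.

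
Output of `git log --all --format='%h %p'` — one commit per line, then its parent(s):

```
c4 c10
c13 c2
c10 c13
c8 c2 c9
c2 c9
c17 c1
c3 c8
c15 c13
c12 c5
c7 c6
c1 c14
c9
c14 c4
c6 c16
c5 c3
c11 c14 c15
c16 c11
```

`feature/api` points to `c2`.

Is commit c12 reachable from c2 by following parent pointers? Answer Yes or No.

No

Ancestors of c2: {c2, c9}.
c12 is not in that set, so it is not an ancestor of c2.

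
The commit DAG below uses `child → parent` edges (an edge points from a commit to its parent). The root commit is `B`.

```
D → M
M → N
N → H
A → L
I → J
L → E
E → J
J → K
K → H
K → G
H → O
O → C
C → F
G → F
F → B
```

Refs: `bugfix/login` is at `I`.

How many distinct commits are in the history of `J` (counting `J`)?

8

Walking parent pointers from J: reachable set = {B, C, F, G, H, J, K, O}.
That is 8 commits.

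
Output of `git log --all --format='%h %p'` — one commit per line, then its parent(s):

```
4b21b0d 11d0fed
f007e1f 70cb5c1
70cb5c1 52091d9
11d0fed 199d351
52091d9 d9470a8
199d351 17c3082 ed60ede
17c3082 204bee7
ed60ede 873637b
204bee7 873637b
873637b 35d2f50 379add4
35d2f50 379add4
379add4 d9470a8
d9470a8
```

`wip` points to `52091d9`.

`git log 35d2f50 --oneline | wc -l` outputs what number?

Walking parent pointers from 35d2f50: reachable set = {35d2f50, 379add4, d9470a8}.
That is 3 commits.

3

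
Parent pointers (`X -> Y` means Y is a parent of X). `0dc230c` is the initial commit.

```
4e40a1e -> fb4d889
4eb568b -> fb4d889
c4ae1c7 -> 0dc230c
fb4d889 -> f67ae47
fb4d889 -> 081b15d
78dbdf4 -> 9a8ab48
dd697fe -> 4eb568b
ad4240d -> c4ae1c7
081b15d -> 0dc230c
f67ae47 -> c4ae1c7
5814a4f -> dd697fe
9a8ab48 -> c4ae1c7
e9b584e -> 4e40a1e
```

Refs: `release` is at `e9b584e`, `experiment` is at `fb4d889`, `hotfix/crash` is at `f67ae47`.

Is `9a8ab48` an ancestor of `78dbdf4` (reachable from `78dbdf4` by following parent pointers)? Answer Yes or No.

Ancestors of 78dbdf4 (commits reachable by following parents): {0dc230c, 78dbdf4, 9a8ab48, c4ae1c7}.
9a8ab48 is in that set, so it is an ancestor of 78dbdf4.

Yes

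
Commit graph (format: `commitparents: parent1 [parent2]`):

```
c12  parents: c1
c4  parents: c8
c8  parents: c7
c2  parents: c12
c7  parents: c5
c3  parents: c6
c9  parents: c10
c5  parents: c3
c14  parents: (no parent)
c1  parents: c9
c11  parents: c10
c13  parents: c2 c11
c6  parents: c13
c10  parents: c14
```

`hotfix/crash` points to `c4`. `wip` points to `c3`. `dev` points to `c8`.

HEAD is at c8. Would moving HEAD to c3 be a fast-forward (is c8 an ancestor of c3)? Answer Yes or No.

A fast-forward from c8 to c3 is possible iff c8 is an ancestor of c3.
Ancestors of c3: {c1, c10, c11, c12, c13, c14, c2, c3, c6, c9}.
c8 is not among them, so fast-forward is not possible.

No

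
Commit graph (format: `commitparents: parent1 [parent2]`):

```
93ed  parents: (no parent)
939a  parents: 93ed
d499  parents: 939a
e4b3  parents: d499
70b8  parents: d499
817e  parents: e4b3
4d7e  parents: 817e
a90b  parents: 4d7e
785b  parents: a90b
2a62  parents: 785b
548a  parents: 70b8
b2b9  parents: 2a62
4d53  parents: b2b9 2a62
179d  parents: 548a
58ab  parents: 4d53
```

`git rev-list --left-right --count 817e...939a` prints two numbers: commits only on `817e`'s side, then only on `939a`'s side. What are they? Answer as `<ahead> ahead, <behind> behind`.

3 ahead, 0 behind

Reachable from 817e: {817e, 939a, 93ed, d499, e4b3}.
Reachable from 939a: {939a, 93ed}.
Only in 817e's history (ahead): {817e, d499, e4b3} — 3.
Only in 939a's history (behind): {} — 0.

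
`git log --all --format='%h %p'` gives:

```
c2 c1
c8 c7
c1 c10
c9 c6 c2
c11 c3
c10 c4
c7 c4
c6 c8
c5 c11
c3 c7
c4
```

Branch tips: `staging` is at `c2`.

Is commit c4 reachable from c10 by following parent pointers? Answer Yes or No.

Yes

Ancestors of c10 (commits reachable by following parents): {c10, c4}.
c4 is in that set, so it is an ancestor of c10.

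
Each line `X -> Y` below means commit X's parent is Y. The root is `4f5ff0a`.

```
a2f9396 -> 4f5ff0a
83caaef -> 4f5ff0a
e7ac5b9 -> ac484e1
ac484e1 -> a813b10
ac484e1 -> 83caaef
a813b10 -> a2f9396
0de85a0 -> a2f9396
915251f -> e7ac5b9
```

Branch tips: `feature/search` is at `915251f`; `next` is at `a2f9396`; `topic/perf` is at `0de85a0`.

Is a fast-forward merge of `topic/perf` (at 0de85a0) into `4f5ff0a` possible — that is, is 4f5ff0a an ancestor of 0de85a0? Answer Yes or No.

Yes

A fast-forward from 4f5ff0a to 0de85a0 is possible iff 4f5ff0a is an ancestor of 0de85a0.
Ancestors of 0de85a0: {0de85a0, 4f5ff0a, a2f9396}.
4f5ff0a is among them, so fast-forward is possible.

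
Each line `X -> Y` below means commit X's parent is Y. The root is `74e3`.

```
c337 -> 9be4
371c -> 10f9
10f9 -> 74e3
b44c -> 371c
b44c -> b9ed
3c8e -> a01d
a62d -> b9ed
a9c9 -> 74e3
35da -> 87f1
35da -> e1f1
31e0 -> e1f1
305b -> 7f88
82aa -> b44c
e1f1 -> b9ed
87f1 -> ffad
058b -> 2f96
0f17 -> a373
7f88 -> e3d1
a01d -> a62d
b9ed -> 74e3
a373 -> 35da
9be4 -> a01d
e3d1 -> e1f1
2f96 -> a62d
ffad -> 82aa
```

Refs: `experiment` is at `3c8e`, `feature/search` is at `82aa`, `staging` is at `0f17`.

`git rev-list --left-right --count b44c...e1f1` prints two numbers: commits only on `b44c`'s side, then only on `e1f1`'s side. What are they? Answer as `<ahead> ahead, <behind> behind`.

Reachable from b44c: {10f9, 371c, 74e3, b44c, b9ed}.
Reachable from e1f1: {74e3, b9ed, e1f1}.
Only in b44c's history (ahead): {10f9, 371c, b44c} — 3.
Only in e1f1's history (behind): {e1f1} — 1.

3 ahead, 1 behind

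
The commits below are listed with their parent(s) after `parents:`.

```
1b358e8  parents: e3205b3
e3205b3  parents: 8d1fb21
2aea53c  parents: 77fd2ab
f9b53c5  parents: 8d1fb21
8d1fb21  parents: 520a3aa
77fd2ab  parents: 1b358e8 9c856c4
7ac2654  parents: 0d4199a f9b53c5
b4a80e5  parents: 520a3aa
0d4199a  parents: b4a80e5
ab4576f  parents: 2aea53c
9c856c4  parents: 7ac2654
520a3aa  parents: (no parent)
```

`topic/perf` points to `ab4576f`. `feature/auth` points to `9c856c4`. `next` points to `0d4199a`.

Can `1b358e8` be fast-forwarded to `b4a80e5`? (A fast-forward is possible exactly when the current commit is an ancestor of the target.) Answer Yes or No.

No

A fast-forward from 1b358e8 to b4a80e5 is possible iff 1b358e8 is an ancestor of b4a80e5.
Ancestors of b4a80e5: {520a3aa, b4a80e5}.
1b358e8 is not among them, so fast-forward is not possible.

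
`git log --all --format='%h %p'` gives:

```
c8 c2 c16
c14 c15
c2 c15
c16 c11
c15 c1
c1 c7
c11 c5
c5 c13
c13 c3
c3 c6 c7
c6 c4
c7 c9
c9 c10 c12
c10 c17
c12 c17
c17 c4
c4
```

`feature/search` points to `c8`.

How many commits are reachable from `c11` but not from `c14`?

Reachable from c11: {c10, c11, c12, c13, c17, c3, c4, c5, c6, c7, c9}.
Reachable from c14: {c1, c10, c12, c14, c15, c17, c4, c7, c9}.
In c11's history but not c14's: {c11, c13, c3, c5, c6} — 5 commits.

5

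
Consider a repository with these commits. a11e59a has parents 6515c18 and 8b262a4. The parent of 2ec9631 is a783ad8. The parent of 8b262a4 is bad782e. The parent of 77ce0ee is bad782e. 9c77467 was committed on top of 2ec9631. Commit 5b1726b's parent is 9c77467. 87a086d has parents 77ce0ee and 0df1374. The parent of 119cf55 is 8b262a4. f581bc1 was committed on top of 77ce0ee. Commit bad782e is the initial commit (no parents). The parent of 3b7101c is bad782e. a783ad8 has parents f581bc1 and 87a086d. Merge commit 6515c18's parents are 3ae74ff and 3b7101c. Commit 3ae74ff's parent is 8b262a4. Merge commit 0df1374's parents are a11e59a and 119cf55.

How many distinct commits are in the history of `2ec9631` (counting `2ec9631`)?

13

Walking parent pointers from 2ec9631: reachable set = {0df1374, 119cf55, 2ec9631, 3ae74ff, 3b7101c, 6515c18, 77ce0ee, 87a086d, 8b262a4, a11e59a, a783ad8, bad782e, f581bc1}.
That is 13 commits.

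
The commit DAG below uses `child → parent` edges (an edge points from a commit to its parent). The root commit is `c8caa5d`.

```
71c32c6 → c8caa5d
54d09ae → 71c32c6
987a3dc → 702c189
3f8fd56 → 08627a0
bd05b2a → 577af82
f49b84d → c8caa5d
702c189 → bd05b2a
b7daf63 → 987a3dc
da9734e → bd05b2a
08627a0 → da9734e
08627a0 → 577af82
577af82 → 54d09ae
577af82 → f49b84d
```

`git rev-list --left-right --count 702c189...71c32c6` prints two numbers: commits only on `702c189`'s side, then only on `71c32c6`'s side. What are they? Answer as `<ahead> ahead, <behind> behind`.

Reachable from 702c189: {54d09ae, 577af82, 702c189, 71c32c6, bd05b2a, c8caa5d, f49b84d}.
Reachable from 71c32c6: {71c32c6, c8caa5d}.
Only in 702c189's history (ahead): {54d09ae, 577af82, 702c189, bd05b2a, f49b84d} — 5.
Only in 71c32c6's history (behind): {} — 0.

5 ahead, 0 behind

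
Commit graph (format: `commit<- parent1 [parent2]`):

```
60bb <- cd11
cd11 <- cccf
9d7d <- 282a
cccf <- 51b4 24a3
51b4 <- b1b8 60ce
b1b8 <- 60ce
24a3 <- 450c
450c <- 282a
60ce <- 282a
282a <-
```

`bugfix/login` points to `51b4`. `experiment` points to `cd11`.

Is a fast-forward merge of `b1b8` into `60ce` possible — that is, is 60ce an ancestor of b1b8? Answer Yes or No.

Yes

A fast-forward from 60ce to b1b8 is possible iff 60ce is an ancestor of b1b8.
Ancestors of b1b8: {282a, 60ce, b1b8}.
60ce is among them, so fast-forward is possible.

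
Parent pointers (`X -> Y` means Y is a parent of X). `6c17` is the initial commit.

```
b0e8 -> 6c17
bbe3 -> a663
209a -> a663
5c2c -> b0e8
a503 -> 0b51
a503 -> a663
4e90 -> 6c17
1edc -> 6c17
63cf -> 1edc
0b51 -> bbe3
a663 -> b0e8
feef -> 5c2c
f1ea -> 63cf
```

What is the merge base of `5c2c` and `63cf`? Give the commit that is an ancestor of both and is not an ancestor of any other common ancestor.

6c17

Ancestors of 5c2c: {5c2c, 6c17, b0e8}.
Ancestors of 63cf: {1edc, 63cf, 6c17}.
Common ancestors: {6c17}.
The only common ancestor is 6c17, so it is the merge base.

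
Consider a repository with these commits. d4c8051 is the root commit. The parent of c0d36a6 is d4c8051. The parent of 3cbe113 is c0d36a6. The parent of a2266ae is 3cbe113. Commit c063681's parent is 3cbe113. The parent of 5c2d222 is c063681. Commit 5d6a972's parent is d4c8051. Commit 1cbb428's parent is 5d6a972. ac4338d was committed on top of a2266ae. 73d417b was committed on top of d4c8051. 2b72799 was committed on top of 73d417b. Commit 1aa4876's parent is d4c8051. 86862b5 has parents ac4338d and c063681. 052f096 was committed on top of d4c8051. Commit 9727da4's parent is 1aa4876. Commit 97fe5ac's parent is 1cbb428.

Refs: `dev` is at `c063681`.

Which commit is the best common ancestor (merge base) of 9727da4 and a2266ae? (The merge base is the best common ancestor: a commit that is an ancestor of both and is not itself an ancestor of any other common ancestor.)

Ancestors of 9727da4: {1aa4876, 9727da4, d4c8051}.
Ancestors of a2266ae: {3cbe113, a2266ae, c0d36a6, d4c8051}.
Common ancestors: {d4c8051}.
The only common ancestor is d4c8051, so it is the merge base.

d4c8051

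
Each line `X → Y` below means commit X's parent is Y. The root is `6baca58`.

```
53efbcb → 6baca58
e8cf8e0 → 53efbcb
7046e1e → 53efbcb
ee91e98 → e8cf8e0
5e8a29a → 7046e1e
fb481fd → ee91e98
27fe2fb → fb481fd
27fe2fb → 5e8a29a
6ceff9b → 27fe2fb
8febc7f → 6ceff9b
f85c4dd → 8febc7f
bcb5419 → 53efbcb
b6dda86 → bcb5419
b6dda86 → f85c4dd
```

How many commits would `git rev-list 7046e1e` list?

3

Walking parent pointers from 7046e1e: reachable set = {53efbcb, 6baca58, 7046e1e}.
That is 3 commits.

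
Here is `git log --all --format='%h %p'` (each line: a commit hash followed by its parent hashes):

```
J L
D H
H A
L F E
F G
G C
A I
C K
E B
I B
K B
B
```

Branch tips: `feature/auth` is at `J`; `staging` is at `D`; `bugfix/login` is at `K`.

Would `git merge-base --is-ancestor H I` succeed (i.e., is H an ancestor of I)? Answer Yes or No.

Ancestors of I: {B, I}.
H is not in that set, so it is not an ancestor of I.

No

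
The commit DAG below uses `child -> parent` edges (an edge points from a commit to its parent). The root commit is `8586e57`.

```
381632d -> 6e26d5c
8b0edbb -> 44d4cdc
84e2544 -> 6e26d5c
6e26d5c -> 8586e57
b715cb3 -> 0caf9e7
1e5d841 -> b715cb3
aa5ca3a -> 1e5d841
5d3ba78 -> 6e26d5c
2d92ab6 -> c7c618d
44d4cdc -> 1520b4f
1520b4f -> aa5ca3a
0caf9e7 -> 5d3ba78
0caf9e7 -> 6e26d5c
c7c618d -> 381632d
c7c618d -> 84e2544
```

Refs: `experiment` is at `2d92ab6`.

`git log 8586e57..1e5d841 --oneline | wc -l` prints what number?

5

Reachable from 1e5d841: {0caf9e7, 1e5d841, 5d3ba78, 6e26d5c, 8586e57, b715cb3}.
Reachable from 8586e57: {8586e57}.
In 1e5d841's history but not 8586e57's: {0caf9e7, 1e5d841, 5d3ba78, 6e26d5c, b715cb3} — 5 commits.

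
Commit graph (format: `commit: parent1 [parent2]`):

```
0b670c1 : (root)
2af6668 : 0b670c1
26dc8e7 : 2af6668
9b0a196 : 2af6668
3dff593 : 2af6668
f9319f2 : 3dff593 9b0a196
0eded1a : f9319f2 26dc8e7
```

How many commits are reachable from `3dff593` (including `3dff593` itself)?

3

Walking parent pointers from 3dff593: reachable set = {0b670c1, 2af6668, 3dff593}.
That is 3 commits.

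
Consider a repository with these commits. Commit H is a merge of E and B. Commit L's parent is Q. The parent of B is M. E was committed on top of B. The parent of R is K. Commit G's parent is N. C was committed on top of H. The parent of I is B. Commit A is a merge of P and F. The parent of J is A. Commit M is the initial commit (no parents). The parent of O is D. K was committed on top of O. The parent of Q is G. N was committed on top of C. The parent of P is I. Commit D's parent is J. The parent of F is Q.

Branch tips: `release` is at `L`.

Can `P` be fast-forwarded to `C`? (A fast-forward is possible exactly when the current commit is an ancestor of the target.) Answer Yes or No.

A fast-forward from P to C is possible iff P is an ancestor of C.
Ancestors of C: {B, C, E, H, M}.
P is not among them, so fast-forward is not possible.

No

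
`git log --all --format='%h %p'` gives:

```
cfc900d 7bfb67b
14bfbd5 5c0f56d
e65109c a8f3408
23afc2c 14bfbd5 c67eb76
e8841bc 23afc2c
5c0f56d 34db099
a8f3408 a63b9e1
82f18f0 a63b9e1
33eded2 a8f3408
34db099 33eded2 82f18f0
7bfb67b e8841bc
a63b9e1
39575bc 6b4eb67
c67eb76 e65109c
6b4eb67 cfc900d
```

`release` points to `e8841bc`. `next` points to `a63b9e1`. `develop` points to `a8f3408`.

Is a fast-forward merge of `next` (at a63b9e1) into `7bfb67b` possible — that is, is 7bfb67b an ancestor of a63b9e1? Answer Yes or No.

No

A fast-forward from 7bfb67b to a63b9e1 is possible iff 7bfb67b is an ancestor of a63b9e1.
Ancestors of a63b9e1: {a63b9e1}.
7bfb67b is not among them, so fast-forward is not possible.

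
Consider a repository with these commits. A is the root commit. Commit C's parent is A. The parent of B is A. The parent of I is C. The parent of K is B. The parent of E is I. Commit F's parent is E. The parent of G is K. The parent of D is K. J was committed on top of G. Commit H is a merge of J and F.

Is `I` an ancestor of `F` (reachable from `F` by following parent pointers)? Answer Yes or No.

Ancestors of F (commits reachable by following parents): {A, C, E, F, I}.
I is in that set, so it is an ancestor of F.

Yes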